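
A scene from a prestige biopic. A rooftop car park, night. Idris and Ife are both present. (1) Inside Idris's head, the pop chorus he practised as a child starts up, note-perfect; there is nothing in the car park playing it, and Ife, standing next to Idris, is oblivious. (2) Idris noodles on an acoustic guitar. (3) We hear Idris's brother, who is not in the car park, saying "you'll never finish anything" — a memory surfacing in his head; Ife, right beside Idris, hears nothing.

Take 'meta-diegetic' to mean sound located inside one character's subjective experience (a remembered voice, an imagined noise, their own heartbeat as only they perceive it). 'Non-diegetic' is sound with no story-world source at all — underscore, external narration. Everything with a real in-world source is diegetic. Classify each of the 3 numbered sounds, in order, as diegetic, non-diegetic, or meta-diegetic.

(1) is meta-diegetic: it lives in Idris's subjectivity, not in the car park.
Sound (2): a character is playing an acoustic guitar on screen, so diegetic.
(3) is meta-diegetic: a remembered line, private to Idris — not present in the room, not audible to Ife.

meta-diegetic, diegetic, meta-diegetic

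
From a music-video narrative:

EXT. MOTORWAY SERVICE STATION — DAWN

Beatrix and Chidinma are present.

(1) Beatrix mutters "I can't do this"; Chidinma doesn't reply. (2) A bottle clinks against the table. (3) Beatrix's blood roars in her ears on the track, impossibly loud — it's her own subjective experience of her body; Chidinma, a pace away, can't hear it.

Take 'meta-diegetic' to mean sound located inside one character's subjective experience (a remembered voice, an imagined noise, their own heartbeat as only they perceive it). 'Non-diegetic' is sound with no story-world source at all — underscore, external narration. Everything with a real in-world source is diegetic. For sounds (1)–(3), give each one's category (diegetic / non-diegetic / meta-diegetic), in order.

(1) spoken by a character present in the story world → diegetic.
(2) the sound comes from a bottle physically present in the location → diegetic.
(3) point-of-audition from inside Beatrix's body; not a sound in the room → meta-diegetic.

diegetic, diegetic, meta-diegetic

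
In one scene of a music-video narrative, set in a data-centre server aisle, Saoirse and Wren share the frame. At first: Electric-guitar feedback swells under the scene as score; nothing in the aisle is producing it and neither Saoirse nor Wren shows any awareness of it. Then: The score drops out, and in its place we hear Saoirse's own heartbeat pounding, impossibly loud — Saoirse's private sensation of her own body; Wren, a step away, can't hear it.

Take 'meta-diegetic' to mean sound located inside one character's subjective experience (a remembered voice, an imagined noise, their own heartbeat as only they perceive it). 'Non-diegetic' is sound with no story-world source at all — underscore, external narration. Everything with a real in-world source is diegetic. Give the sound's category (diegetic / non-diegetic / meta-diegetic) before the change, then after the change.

Before the change: underscore with no in-world source, inaudible to the characters → non-diegetic.
After the change: the body sound is Saoirse's subjective perception alone — Wren can't hear it → meta-diegetic.

non-diegetic, meta-diegetic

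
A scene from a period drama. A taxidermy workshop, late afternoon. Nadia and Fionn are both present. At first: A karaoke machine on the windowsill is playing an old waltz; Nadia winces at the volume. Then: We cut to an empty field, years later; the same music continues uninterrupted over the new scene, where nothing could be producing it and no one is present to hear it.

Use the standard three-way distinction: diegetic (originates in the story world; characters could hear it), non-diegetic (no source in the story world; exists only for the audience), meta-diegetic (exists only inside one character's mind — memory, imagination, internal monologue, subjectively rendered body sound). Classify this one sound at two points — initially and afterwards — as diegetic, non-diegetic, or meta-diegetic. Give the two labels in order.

diegetic, non-diegetic

Initially: a karaoke machine is a real in-scene source and Nadia reacts to it → diegetic.
Afterwards: there is no longer any in-world source and no one can hear it — it has become underscore → non-diegetic.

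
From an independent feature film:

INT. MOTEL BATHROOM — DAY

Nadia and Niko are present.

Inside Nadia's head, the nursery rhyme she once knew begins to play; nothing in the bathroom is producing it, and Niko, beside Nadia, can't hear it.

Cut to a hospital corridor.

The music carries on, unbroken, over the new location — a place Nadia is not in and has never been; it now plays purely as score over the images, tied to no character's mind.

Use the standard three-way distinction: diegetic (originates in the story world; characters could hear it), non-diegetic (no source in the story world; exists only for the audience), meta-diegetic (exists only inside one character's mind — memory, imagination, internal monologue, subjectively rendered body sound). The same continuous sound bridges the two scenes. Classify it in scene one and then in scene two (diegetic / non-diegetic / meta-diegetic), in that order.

meta-diegetic, non-diegetic

Scene one: the music exists only inside Nadia's mind; Niko can't hear it → meta-diegetic.
Scene two: it's detached from Nadia entirely and plays over unrelated images with no in-world source — conventional underscore → non-diegetic.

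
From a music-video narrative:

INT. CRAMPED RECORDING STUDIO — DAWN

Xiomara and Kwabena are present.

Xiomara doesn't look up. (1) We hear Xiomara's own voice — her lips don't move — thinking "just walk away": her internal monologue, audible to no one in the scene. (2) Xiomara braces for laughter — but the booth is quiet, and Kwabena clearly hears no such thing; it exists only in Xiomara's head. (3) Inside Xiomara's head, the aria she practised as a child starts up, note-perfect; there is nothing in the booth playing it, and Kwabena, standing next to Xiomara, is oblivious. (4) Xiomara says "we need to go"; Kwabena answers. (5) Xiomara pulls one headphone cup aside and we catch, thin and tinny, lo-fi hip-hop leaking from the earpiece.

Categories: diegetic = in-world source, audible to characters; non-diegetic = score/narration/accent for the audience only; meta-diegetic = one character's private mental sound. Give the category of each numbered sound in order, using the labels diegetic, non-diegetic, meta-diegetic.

(1) Xiomara's thought-voice: a private mental sound no other character can hear → meta-diegetic.
(2) the sound is imagined by Xiomara; nothing in the story world is producing it and Kwabena can't hear it → meta-diegetic.
Sound (3): it lives in Xiomara's subjectivity, not in the booth, so meta-diegetic.
(4) spoken by a character present in the story world → diegetic.
Sound (5): the headphones are an on-screen source, so diegetic.

meta-diegetic, meta-diegetic, meta-diegetic, diegetic, diegetic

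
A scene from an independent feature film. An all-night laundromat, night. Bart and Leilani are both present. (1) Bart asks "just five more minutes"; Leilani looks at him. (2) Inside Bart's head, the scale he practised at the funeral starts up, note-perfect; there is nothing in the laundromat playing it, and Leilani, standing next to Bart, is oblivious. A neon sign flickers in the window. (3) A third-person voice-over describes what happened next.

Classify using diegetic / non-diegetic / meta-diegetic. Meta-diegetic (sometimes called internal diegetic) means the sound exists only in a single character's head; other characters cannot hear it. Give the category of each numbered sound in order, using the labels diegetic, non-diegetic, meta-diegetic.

(1) on-screen dialogue — Bart speaks and Leilani is there to hear → diegetic.
Sound (2): it lives in Bart's subjectivity, not in the laundromat, so meta-diegetic.
(3) commentary laid over the scene from outside the fiction → non-diegetic.

diegetic, meta-diegetic, non-diegetic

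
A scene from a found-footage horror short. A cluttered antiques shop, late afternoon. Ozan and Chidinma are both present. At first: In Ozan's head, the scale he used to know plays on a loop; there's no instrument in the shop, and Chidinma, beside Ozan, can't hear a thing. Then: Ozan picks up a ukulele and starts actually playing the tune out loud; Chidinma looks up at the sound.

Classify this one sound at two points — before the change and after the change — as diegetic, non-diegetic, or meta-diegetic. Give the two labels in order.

meta-diegetic, diegetic

Before the change: the tune exists only as Ozan's private memory; Chidinma can't hear it → meta-diegetic.
After the change: Ozan is now producing it live on a ukulele, in the room, and Chidinma hears it → diegetic.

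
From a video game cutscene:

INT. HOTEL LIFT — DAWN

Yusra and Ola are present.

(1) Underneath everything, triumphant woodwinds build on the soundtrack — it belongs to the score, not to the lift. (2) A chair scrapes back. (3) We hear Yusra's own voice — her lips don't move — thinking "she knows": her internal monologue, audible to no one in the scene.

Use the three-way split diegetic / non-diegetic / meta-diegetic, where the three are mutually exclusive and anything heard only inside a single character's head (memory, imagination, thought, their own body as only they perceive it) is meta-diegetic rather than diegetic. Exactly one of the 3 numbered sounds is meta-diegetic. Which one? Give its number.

(1) is non-diegetic: it has no source in the story world and no character can hear it — it's underscore.
(2) an in-world source (a chair); characters could hear it → diegetic.
Sound (3): internal monologue — inside Yusra's mind, not spoken into the scene, so meta-diegetic.
Only (3) is meta-diegetic.

3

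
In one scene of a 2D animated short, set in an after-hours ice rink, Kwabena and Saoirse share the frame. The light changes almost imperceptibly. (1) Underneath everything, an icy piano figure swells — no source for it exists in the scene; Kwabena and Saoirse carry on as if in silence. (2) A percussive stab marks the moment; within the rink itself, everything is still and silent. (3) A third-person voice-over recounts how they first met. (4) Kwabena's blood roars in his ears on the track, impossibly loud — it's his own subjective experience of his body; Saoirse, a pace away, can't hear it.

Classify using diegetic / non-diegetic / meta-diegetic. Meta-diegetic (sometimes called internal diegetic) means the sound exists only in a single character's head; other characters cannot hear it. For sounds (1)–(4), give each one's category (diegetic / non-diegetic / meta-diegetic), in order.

Sound (1): score with no on-screen or off-screen source; it exists for the audience alone, so non-diegetic.
(2) an editorial stinger — it belongs to the cut, not the story world → non-diegetic.
(3) external voice-over — not a character, not heard by anyone in the scene → non-diegetic.
(4) is meta-diegetic: a subjective body sound — Kwabena's private perception, inaudible to Saoirse.

non-diegetic, non-diegetic, non-diegetic, meta-diegetic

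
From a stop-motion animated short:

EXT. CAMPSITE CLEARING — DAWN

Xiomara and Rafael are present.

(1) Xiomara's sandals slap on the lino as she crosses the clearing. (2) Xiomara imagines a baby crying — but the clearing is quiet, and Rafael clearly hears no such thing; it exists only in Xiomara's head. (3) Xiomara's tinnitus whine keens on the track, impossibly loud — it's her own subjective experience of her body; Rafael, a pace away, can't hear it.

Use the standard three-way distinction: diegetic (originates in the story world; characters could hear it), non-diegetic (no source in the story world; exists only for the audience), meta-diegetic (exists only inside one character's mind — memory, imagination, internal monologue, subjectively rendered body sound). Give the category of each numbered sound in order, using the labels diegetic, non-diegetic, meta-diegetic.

(1) Xiomara's footsteps are produced in the story world → diegetic.
(2) is meta-diegetic: Xiomara alone 'hears' it — an imagined sound, not present in the space.
Sound (3): a subjective body sound — Xiomara's private perception, inaudible to Rafael, so meta-diegetic.

diegetic, meta-diegetic, meta-diegetic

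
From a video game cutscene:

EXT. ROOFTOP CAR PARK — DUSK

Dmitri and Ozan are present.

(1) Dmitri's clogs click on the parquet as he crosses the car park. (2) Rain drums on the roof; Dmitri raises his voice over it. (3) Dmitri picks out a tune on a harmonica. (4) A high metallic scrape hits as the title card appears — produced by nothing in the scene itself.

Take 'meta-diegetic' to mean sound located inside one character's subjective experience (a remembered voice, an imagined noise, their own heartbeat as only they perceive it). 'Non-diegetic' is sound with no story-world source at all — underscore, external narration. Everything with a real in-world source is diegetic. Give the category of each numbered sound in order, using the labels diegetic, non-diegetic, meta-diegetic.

Sound (1): Dmitri's footsteps are produced in the story world, so diegetic.
(2) rain is part of the location's real environment → diegetic.
(3) a character is playing a harmonica on screen → diegetic.
(4) it's a sound-design accent with no in-world source; no one in the scene can hear it → non-diegetic.

diegetic, diegetic, diegetic, non-diegetic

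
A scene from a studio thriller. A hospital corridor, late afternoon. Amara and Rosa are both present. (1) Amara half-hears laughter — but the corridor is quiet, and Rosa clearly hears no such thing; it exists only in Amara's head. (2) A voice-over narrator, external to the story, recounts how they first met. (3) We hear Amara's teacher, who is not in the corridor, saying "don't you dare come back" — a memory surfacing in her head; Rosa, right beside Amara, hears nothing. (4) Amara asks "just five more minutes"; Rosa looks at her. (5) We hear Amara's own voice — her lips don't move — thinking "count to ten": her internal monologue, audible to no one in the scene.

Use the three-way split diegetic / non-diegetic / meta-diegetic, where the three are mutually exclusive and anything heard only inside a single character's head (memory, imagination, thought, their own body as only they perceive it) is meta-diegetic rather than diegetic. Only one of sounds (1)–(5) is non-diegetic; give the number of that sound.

2

Sound (1): the sound is imagined by Amara; nothing in the story world is producing it and Rosa can't hear it, so meta-diegetic.
(2) commentary laid over the scene from outside the fiction → non-diegetic.
Sound (3): a remembered line, private to Amara — not present in the room, not audible to Rosa, so meta-diegetic.
(4) on-screen dialogue — Amara speaks and Rosa is there to hear → diegetic.
(5) is meta-diegetic: internal monologue — inside Amara's mind, not spoken into the scene.
Only (2) is non-diegetic.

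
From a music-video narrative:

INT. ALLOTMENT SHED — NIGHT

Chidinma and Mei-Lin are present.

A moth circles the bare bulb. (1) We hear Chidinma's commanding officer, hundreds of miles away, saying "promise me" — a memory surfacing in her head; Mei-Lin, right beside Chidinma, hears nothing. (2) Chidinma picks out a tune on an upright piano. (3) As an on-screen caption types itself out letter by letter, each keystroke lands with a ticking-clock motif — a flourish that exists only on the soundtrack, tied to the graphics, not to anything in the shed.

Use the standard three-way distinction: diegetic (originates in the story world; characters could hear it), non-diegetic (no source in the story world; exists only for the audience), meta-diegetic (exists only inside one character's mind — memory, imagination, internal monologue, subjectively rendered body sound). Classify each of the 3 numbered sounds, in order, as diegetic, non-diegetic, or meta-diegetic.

(1) is meta-diegetic: a remembered line, private to Chidinma — not present in the room, not audible to Mei-Lin.
(2) the instrument and the performer are both in the scene → diegetic.
(3) it accompanies on-screen graphics, not anything inside the story world → non-diegetic.

meta-diegetic, diegetic, non-diegetic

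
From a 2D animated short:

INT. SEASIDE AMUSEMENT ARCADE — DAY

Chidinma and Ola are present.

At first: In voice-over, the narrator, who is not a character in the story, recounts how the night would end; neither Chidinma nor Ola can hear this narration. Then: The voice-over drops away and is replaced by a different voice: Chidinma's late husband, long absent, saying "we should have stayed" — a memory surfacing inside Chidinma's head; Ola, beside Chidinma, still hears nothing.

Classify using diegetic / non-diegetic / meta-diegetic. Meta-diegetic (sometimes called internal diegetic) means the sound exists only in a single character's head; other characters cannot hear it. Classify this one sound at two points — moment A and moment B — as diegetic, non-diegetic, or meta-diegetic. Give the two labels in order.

Moment A: the external narrator addresses only the audience — outside the story world → non-diegetic.
Moment B: the replacement voice is a memory inside Chidinma's mind specifically → meta-diegetic.

non-diegetic, meta-diegetic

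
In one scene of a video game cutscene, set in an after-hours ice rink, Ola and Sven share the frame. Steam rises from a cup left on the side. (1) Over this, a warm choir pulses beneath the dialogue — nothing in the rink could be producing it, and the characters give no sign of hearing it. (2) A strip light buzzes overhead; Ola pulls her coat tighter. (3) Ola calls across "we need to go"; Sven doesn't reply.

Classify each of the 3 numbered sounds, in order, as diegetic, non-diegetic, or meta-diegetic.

non-diegetic, diegetic, diegetic

(1) is non-diegetic: it has no source in the story world and no character can hear it — it's underscore.
Sound (2): it's the actual ambient sound of the location, so diegetic.
Sound (3): Ola is a character speaking aloud in the scene, so diegetic.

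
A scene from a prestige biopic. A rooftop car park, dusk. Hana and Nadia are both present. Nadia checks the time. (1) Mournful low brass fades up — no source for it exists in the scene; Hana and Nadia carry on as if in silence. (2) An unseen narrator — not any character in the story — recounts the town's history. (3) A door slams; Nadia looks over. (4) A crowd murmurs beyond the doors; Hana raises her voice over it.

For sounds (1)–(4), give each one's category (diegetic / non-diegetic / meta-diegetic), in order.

non-diegetic, non-diegetic, diegetic, diegetic

(1) is non-diegetic: nothing in the car park produces it and the characters don't hear it — pure soundtrack.
Sound (2): commentary laid over the scene from outside the fiction, so non-diegetic.
(3) an in-world source (a door); characters could hear it → diegetic.
Sound (4): a crowd is part of the location's real environment, so diegetic.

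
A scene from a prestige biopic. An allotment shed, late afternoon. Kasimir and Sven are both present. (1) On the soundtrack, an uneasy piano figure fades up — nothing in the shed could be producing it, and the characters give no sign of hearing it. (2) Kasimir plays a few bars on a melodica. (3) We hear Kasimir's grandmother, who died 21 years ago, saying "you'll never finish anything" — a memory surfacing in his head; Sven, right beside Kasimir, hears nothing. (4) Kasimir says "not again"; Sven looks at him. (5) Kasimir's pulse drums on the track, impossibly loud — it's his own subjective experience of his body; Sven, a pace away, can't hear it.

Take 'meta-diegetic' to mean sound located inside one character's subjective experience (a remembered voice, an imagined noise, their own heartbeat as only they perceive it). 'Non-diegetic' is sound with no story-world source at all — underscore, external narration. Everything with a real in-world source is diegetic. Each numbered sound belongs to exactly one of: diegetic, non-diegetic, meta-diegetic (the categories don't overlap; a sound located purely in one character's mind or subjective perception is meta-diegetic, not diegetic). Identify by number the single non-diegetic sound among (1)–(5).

(1) is non-diegetic: it has no source in the story world and no character can hear it — it's underscore.
(2) a character is playing a melodica on screen → diegetic.
(3) is meta-diegetic: the voice is a memory playing only inside Kasimir's mind; Sven can't hear it.
(4) is diegetic: Kasimir is a character speaking aloud in the scene.
Sound (5): point-of-audition from inside Kasimir's body; not a sound in the room, so meta-diegetic.
Only (1) is non-diegetic.

1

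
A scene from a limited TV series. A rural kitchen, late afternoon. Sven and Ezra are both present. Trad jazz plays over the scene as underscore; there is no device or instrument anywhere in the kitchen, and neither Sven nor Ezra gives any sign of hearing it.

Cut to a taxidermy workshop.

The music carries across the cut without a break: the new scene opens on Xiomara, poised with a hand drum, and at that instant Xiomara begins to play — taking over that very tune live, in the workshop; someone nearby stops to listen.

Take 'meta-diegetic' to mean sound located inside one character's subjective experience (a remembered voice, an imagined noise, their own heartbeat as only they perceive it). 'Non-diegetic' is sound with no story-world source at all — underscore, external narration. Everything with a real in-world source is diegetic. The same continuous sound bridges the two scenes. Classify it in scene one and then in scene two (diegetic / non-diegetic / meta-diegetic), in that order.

non-diegetic, diegetic

Scene one: there's no in-world source anywhere and no character hears it — underscore for the audience only → non-diegetic.
Scene two: from the moment Xiomara starts playing, the tune is being performed on a hand drum inside the story world and another character hears it → diegetic.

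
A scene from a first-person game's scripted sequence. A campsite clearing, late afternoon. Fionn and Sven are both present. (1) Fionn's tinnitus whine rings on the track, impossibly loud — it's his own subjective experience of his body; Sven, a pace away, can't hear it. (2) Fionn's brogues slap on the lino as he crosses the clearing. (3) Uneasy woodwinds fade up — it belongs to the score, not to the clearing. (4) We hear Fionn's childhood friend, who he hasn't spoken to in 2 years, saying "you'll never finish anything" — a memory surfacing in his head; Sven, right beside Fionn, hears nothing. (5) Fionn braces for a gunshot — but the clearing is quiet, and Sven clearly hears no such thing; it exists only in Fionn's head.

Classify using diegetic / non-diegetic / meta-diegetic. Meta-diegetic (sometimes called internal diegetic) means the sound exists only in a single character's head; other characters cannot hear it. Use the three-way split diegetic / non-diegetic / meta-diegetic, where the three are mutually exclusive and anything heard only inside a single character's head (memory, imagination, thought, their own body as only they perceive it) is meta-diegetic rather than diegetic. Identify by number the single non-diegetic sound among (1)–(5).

Sound (1): a subjective body sound — Fionn's private perception, inaudible to Sven, so meta-diegetic.
(2) it's the physical sound of Fionn moving in the space → diegetic.
(3) is non-diegetic: nothing in the clearing produces it and the characters don't hear it — pure soundtrack.
(4) is meta-diegetic: it's Fionn's recollection rendered as sound; the other character can't hear it.
(5) subjective to Fionn: the clearing is silent and Sven hears nothing → meta-diegetic.
Only (3) is non-diegetic.

3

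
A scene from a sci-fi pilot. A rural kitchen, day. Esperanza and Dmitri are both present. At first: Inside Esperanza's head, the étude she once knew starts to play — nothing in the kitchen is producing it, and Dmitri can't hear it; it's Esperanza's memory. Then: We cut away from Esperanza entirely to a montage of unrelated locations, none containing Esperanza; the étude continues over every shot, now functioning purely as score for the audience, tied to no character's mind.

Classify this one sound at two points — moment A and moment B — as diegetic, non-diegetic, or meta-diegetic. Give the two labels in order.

Moment A: the music lives inside Esperanza's mind alone; Dmitri can't hear it → meta-diegetic.
Moment B: once it plays over shots Esperanza isn't in, detached from any character's subjectivity, it's conventional underscore → non-diegetic.

meta-diegetic, non-diegetic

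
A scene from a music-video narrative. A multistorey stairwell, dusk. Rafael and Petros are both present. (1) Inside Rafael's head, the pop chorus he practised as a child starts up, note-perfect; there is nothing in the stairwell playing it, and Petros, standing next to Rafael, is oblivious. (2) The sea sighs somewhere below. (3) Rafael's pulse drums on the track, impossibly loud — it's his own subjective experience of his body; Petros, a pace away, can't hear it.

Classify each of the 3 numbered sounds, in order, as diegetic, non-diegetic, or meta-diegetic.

(1) is meta-diegetic: the music is a memory playing inside Rafael's mind alone; no real-world source, Petros can't hear it.
(2) ambient/room sound belonging to the story's physical space → diegetic.
(3) is meta-diegetic: a subjective body sound — Rafael's private perception, inaudible to Petros.

meta-diegetic, diegetic, meta-diegetic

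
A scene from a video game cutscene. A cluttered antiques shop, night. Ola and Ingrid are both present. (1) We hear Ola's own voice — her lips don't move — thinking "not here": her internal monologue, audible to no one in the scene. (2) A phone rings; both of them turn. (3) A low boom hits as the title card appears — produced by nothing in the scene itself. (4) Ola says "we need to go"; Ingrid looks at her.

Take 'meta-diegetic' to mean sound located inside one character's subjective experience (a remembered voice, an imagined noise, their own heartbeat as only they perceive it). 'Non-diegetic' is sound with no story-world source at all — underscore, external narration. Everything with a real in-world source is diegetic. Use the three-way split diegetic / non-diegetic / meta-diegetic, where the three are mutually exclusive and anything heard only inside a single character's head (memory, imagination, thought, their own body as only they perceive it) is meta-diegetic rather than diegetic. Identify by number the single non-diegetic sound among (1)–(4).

3

(1) internal monologue — inside Ola's mind, not spoken into the scene → meta-diegetic.
(2) a phone is a real object/event in the scene's world → diegetic.
(3) nothing in the scene produces it; it's an accent added for the audience → non-diegetic.
Sound (4): Ola is a character speaking aloud in the scene, so diegetic.
Only (3) is non-diegetic.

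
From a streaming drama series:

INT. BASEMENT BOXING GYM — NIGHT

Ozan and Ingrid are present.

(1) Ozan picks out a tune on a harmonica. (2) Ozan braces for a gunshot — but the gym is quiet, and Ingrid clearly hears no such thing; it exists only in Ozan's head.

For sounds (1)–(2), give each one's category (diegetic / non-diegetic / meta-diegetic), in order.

diegetic, meta-diegetic

(1) Ozan is producing the music live, in the story world → diegetic.
Sound (2): the sound is imagined by Ozan; nothing in the story world is producing it and Ingrid can't hear it, so meta-diegetic.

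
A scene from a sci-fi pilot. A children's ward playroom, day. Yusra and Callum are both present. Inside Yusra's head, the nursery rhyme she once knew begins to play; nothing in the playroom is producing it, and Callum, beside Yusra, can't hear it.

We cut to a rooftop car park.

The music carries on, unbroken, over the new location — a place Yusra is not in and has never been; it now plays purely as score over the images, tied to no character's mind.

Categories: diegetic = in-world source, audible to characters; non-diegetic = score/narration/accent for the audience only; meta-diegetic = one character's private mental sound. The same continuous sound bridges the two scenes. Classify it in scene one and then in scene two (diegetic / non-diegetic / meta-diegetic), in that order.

meta-diegetic, non-diegetic

Scene one: the music exists only inside Yusra's mind; Callum can't hear it → meta-diegetic.
Scene two: it's detached from Yusra entirely and plays over unrelated images with no in-world source — conventional underscore → non-diegetic.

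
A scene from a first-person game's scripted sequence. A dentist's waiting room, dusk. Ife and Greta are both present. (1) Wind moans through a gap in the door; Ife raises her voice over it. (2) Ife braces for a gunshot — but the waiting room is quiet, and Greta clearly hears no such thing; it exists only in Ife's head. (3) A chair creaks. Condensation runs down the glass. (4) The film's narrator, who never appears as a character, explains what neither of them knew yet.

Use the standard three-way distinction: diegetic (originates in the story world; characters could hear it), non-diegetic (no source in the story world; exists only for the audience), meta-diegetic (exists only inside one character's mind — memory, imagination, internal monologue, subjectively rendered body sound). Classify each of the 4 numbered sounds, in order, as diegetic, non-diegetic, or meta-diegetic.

(1) ambient/room sound belonging to the story's physical space → diegetic.
(2) Ife alone 'hears' it — an imagined sound, not present in the space → meta-diegetic.
(3) a chair is a real object/event in the scene's world → diegetic.
(4) is non-diegetic: the narrator exists outside the story world, addressing only the audience.

diegetic, meta-diegetic, diegetic, non-diegetic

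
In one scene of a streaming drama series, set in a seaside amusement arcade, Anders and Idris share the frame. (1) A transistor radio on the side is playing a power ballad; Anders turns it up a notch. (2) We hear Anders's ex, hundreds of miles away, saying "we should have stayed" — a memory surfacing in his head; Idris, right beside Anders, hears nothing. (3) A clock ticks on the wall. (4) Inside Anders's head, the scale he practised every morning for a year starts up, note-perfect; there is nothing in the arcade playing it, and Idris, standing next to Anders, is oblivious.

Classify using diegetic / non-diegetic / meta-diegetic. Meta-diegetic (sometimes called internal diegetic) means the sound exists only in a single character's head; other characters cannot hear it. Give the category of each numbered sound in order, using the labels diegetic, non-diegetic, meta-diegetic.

diegetic, meta-diegetic, diegetic, meta-diegetic

Sound (1): the music comes from an on-screen device that Anders responds to, so diegetic.
(2) a remembered line, private to Anders — not present in the room, not audible to Idris → meta-diegetic.
(3) is diegetic: an in-world source (a clock); characters could hear it.
Sound (4): the music is a memory playing inside Anders's mind alone; no real-world source, Idris can't hear it, so meta-diegetic.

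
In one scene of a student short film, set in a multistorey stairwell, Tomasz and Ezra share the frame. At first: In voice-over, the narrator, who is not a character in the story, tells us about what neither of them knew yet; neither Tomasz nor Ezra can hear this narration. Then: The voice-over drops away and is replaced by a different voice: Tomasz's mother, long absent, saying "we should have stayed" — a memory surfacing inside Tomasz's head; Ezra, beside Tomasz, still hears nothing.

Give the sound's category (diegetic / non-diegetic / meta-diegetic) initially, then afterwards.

non-diegetic, meta-diegetic

Initially: the external narrator addresses only the audience — outside the story world → non-diegetic.
Afterwards: the replacement voice is a memory inside Tomasz's mind specifically → meta-diegetic.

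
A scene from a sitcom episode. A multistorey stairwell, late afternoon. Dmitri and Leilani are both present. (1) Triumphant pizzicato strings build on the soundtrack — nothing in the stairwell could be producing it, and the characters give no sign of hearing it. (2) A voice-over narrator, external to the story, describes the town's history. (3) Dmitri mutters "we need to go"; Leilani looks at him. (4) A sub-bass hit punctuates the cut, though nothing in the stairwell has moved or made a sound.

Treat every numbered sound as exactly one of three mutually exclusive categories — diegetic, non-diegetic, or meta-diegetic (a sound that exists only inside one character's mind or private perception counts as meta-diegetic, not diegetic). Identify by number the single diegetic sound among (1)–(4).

Sound (1): it has no source in the story world and no character can hear it — it's underscore, so non-diegetic.
(2) is non-diegetic: commentary laid over the scene from outside the fiction.
(3) Dmitri is a character speaking aloud in the scene → diegetic.
(4) nothing in the scene produces it; it's an accent added for the audience → non-diegetic.
Only (3) is diegetic.

3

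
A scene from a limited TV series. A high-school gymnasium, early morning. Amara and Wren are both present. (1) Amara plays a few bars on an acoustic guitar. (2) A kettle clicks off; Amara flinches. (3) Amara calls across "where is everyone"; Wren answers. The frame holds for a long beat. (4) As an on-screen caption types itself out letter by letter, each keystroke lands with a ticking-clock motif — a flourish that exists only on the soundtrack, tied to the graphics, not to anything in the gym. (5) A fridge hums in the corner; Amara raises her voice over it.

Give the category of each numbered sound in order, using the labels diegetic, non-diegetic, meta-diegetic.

Sound (1): a character is playing an acoustic guitar on screen, so diegetic.
(2) is diegetic: the sound comes from a kettle physically present in the location.
(3) is diegetic: on-screen dialogue — Amara speaks and Wren is there to hear.
(4) the caption isn't part of the story world, so neither is the sound tied to it → non-diegetic.
(5) ambient/room sound belonging to the story's physical space → diegetic.

diegetic, diegetic, diegetic, non-diegetic, diegetic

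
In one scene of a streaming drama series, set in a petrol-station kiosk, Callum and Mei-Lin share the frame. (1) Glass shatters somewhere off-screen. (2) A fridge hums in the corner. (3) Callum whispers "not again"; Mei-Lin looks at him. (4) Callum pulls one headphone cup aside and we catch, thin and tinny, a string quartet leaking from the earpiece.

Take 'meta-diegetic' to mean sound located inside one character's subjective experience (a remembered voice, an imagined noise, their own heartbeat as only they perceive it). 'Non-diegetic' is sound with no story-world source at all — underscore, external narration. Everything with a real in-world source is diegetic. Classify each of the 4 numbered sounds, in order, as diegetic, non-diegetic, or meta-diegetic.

(1) is diegetic: an in-world source (glass); characters could hear it.
(2) a fridge is part of the location's real environment → diegetic.
(3) is diegetic: Callum is a character speaking aloud in the scene.
(4) the earpiece is a real device on Callum's head — source music → diegetic.

diegetic, diegetic, diegetic, diegetic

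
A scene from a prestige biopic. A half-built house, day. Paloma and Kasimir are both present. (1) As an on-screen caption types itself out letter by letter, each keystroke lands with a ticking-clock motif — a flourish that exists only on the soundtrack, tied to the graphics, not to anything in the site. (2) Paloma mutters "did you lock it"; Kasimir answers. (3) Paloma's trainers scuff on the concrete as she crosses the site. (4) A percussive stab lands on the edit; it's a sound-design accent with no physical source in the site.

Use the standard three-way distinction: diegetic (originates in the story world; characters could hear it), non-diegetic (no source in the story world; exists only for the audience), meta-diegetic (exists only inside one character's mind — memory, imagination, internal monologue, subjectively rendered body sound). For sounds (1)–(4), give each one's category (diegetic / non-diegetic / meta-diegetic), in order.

non-diegetic, diegetic, diegetic, non-diegetic

Sound (1): sound married to a title/caption — outside the diegesis by definition, so non-diegetic.
Sound (2): spoken by a character present in the story world, so diegetic.
Sound (3): a character's body making contact with the set — an in-world sound, so diegetic.
Sound (4): nothing in the scene produces it; it's an accent added for the audience, so non-diegetic.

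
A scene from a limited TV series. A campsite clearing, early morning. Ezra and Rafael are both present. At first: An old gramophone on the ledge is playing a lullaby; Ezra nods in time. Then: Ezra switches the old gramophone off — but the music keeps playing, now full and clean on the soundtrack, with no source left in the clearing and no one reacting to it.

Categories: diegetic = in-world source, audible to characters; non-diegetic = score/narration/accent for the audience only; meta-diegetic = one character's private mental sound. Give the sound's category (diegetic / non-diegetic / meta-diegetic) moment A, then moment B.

diegetic, non-diegetic

Moment A: an old gramophone is a real in-scene source and Ezra reacts to it → diegetic.
Moment B: there is no longer any in-world source and no one can hear it — it has become underscore → non-diegetic.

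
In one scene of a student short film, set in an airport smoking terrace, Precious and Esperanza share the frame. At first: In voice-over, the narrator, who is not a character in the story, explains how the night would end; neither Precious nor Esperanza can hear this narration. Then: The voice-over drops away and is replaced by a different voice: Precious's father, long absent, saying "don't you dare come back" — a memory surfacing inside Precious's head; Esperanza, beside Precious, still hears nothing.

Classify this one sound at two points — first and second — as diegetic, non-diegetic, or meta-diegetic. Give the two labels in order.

non-diegetic, meta-diegetic

First: the external narrator addresses only the audience — outside the story world → non-diegetic.
Second: the replacement voice is a memory inside Precious's mind specifically → meta-diegetic.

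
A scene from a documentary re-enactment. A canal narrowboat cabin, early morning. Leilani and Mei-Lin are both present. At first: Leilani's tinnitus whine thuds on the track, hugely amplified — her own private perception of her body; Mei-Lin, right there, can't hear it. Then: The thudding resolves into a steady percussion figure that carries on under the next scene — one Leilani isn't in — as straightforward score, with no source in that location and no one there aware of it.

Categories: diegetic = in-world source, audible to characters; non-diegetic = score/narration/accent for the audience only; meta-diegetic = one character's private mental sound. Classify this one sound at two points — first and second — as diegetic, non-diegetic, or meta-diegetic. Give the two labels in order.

First: it's Leilani's subjective body sound, inaudible to Mei-Lin → meta-diegetic.
Second: detached from Leilani and playing as sourceless score over a scene she isn't in — for the audience only → non-diegetic.

meta-diegetic, non-diegetic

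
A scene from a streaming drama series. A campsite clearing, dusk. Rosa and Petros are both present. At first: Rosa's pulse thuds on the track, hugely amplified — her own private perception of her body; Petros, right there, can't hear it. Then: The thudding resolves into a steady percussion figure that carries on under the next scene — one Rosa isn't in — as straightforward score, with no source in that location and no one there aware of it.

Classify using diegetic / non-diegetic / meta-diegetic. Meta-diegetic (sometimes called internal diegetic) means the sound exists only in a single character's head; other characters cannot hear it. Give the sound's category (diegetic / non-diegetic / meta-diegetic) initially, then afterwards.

Initially: it's Rosa's subjective body sound, inaudible to Petros → meta-diegetic.
Afterwards: detached from Rosa and playing as sourceless score over a scene she isn't in — for the audience only → non-diegetic.

meta-diegetic, non-diegetic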